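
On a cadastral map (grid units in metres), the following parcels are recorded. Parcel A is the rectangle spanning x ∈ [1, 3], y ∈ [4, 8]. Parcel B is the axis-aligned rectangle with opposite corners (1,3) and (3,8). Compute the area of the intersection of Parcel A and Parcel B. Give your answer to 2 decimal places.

8.00

|Parcel A∩Parcel B|: x∈[1,3], y∈[4,8] → 2·4 = 8.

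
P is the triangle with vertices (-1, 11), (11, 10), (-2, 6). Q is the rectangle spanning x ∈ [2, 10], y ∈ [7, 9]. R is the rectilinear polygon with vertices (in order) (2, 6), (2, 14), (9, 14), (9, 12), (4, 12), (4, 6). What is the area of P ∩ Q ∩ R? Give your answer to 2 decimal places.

2.92

The intersection is the polygon with vertices (2,9), (4,9), (4,7.846), (2,7.231).
By the shoelace formula its area is 2.92.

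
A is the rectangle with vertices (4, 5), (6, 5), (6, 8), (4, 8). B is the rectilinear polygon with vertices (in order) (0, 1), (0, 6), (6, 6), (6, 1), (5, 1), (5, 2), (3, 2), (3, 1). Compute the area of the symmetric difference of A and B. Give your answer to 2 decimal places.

|A| = 6, |B| = 28, |A∩B| = 2.
|A △ B| = |A| + |B| − 2·|A∩B| = 6 + 28 − 4 = 30.00.

30.00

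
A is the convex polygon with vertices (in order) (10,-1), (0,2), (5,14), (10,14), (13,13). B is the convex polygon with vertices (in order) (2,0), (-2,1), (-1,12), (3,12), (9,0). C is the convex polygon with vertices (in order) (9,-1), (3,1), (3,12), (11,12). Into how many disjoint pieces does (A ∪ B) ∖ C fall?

2

(A ∪ B) ∖ C splits into 2 disjoint pieces (area 54, area 33.19).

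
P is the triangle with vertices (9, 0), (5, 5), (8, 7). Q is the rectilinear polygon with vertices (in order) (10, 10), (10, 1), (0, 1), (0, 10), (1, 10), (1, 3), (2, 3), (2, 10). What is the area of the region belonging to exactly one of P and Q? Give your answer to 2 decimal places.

72.16

|P| = 11.5, |Q| = 83, |P∩Q| = 11.1714.
|P △ Q| = |P| + |Q| − 2·|P∩Q| = 11.5 + 83 − 22.3429 = 72.16.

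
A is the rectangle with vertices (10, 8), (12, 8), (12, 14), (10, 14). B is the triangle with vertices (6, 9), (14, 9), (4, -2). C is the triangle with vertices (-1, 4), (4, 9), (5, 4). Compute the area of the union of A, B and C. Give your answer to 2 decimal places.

By inclusion–exclusion:
Individual areas: |A| = 12, |B| = 44, |C| = 15.
|A∩B| = 2.
|A∩C| = 0.
|B∩C| = 0.
|A∩B∩C| = 0.
|A ∪ B ∪ C| = 71 − 2 + 0 = 69.00.

69.00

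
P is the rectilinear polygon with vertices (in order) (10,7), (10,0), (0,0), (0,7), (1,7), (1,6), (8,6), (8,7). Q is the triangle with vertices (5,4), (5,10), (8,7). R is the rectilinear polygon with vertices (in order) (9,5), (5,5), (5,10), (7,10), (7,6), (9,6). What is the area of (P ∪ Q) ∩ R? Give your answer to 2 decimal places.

10.00

The region (P ∪ Q) ∩ R is the polygon with vertices (5,10), (7,8), (7,6), (8,6), (9,6), (9,5), (5,5), (5,6).
By the shoelace formula its area is 10.00.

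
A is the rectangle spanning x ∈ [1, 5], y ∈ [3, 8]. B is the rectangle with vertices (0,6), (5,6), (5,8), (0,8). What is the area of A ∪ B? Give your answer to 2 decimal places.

By inclusion–exclusion:
Individual areas: |A| = 20, |B| = 10.
|A∩B|: x∈[1,5], y∈[6,8] → 4·2 = 8.
|A ∪ B| = 30 − 8 = 22.00.

22.00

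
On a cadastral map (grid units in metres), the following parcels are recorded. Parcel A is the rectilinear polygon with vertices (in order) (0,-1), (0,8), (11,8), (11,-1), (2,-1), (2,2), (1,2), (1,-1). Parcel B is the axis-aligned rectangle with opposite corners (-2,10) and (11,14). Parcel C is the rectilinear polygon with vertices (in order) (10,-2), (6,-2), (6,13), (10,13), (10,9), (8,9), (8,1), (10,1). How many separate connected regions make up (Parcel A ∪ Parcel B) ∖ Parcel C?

(Parcel A ∪ Parcel B) ∖ Parcel C splits into 3 disjoint pieces (area 51, area 23, area 40).

3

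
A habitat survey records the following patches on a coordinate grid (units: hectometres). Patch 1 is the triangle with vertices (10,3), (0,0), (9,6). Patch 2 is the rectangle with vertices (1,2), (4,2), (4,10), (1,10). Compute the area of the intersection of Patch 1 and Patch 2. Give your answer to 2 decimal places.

The intersection is the polygon with vertices (4,2.667), (4,2), (3,2).
By the shoelace formula its area is 0.33.

0.33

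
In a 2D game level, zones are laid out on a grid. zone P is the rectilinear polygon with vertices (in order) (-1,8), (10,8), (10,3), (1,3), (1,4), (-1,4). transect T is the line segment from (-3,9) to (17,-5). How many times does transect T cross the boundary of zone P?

The segment meets the boundary at (5.571,3), (-1,7.6).

2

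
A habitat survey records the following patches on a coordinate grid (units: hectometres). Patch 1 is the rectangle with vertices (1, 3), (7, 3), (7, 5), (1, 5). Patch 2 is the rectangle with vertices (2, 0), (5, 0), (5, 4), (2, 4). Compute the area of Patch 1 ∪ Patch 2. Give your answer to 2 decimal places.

21.00

By inclusion–exclusion:
Individual areas: |Patch 1| = 12, |Patch 2| = 12.
|Patch 1∩Patch 2|: x∈[2,5], y∈[3,4] → 3·1 = 3.
|Patch 1 ∪ Patch 2| = 24 − 3 = 21.00.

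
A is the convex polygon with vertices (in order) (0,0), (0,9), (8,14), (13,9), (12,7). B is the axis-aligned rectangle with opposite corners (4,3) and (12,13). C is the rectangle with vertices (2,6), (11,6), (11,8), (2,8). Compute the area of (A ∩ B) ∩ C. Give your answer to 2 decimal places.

The region (A ∩ B) ∩ C is the polygon with vertices (10.286,6), (4,6), (4,8), (11,8), (11,6.417).
By the shoelace formula its area is 13.85.

13.85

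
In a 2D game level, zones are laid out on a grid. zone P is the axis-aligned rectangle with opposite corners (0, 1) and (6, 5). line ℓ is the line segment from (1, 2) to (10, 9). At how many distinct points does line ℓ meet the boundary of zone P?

1

The segment meets the boundary at (4.857,5).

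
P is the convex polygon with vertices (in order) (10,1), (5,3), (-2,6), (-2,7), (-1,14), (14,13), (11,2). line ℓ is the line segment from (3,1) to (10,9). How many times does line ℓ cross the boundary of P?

1

The segment meets the boundary at (4.818,3.078).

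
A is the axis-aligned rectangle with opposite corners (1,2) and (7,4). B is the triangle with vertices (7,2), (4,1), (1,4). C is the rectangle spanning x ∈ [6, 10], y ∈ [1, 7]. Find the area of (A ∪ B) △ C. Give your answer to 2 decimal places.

|A ∪ B| = 14.
|(A ∪ B) ∩ C| = 2.1667.
|(A ∪ B) △ C| = 14 + 24 − 4.3333 = 33.67.

33.67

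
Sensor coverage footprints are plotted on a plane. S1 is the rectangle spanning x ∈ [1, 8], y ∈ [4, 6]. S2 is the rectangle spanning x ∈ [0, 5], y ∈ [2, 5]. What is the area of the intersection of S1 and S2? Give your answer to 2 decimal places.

|S1∩S2|: x∈[1,5], y∈[4,5] → 4·1 = 4.

4.00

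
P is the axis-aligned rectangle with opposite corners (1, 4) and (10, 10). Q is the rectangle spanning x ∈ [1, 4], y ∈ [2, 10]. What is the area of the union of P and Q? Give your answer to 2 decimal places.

60.00

By inclusion–exclusion:
Individual areas: |P| = 54, |Q| = 24.
|P∩Q|: x∈[1,4], y∈[4,10] → 3·6 = 18.
|P ∪ Q| = 78 − 18 = 60.00.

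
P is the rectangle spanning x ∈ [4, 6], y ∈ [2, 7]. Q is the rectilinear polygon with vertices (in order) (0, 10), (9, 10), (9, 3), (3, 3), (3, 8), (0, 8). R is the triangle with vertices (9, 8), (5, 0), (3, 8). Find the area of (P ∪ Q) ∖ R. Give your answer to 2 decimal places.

27.75

|P ∪ Q| = 50.
|(P ∪ Q) ∩ R| = 22.25.
|(P ∪ Q) ∖ R| = 50 − 22.25 = 27.75.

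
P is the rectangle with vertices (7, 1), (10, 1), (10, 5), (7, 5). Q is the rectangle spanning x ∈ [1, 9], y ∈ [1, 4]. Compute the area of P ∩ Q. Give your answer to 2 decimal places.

6.00

|P∩Q|: x∈[7,9], y∈[1,4] → 2·3 = 6.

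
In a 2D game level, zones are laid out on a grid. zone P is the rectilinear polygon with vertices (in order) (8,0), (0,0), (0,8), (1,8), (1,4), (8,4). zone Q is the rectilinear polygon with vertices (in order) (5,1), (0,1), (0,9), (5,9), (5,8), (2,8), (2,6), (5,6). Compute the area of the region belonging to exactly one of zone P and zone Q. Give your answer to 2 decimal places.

32.00

|zone P| = 36, |zone Q| = 34, |zone P∩zone Q| = 19.
|zone P △ zone Q| = |zone P| + |zone Q| − 2·|zone P∩zone Q| = 36 + 34 − 38 = 32.00.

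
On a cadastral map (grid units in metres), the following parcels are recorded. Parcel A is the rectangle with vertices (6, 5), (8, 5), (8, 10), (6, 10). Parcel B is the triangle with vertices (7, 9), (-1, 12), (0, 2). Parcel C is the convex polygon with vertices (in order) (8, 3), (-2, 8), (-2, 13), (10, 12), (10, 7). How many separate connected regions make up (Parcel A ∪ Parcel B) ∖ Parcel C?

(Parcel A ∪ Parcel B) ∖ Parcel C is a single connected region.

1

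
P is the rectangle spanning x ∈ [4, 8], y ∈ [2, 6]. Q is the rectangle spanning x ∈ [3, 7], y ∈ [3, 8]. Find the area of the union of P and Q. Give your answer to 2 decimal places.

By inclusion–exclusion:
Individual areas: |P| = 16, |Q| = 20.
|P∩Q|: x∈[4,7], y∈[3,6] → 3·3 = 9.
|P ∪ Q| = 36 − 9 = 27.00.

27.00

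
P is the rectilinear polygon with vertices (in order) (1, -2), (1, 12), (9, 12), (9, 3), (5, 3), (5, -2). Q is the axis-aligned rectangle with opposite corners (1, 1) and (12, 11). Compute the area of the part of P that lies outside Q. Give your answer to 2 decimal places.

20.00

|P| = 92, |P∩Q| = 72.
|P ∖ Q| = |P| − |P∩Q| = 92 − 72 = 20.00.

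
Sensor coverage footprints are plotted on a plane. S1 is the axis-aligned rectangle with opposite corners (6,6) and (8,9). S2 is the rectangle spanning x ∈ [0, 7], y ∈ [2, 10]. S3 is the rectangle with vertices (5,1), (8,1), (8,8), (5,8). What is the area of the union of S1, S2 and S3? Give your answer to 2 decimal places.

66.00

By inclusion–exclusion:
Individual areas: |S1| = 6, |S2| = 56, |S3| = 21.
|S1∩S2|: x∈[6,7], y∈[6,9] → 1·3 = 3.
|S1∩S3|: x∈[6,8], y∈[6,8] → 2·2 = 4.
|S2∩S3|: x∈[5,7], y∈[2,8] → 2·6 = 12.
|S1∩S2∩S3| = 2.
|S1 ∪ S2 ∪ S3| = 83 − 19 + 2 = 66.00.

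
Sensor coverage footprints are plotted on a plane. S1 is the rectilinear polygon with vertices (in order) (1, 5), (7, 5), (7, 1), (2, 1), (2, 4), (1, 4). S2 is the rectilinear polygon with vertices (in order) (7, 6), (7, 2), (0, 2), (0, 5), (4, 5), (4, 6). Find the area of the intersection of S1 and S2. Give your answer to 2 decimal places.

16.00

The intersection is the polygon with vertices (4,5), (7,5), (7,2), (2,2), (2,4), (1,4), (1,5).
By the shoelace formula its area is 16.00.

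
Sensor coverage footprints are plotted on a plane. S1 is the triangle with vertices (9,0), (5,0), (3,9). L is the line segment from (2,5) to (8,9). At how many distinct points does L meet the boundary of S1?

The segment meets the boundary at (4.538,6.692), (3.645,6.097).

2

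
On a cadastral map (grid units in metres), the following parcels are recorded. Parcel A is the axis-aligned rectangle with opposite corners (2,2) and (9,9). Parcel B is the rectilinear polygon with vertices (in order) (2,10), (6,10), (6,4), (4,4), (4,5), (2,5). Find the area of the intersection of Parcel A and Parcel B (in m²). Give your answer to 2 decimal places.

18.00

The intersection is the polygon with vertices (6,9), (6,4), (4,4), (4,5), (2,5), (2,9).
By the shoelace formula its area is 18.00.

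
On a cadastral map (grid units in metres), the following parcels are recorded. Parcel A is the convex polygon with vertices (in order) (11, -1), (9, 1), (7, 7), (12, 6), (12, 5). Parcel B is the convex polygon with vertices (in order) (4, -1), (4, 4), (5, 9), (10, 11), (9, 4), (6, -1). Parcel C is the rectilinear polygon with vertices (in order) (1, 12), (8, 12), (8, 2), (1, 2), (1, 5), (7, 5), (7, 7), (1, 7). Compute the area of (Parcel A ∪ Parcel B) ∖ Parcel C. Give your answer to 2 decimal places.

41.83

|Parcel A ∪ Parcel B| = 63.8948.
|(Parcel A ∪ Parcel B) ∩ Parcel C| = 22.0667.
|(Parcel A ∪ Parcel B) ∖ Parcel C| = 63.8948 − 22.0667 = 41.83.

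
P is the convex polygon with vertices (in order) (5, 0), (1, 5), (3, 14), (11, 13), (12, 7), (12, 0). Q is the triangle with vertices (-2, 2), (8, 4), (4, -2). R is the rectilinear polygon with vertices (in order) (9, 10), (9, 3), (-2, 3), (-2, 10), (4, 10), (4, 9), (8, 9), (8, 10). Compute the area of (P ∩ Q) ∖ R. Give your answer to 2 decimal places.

7.59

|P ∩ Q| = 9.7529.
|(P ∩ Q) ∩ R| = 2.1667.
|(P ∩ Q) ∖ R| = 9.7529 − 2.1667 = 7.59.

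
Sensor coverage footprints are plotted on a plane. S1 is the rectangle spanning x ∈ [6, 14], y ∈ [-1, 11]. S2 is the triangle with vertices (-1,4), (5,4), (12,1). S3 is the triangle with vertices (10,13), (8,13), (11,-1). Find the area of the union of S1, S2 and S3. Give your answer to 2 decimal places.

By inclusion–exclusion:
Individual areas: |S1| = 96, |S2| = 9, |S3| = 14.
|S1∩S2| = 3.5604.
|S1∩S3| = 10.2857.
|S2∩S3| = 0.0983.
|S1∩S2∩S3| = 0.0983.
|S1 ∪ S2 ∪ S3| = 119 − 13.9445 + 0.0983 = 105.15.

105.15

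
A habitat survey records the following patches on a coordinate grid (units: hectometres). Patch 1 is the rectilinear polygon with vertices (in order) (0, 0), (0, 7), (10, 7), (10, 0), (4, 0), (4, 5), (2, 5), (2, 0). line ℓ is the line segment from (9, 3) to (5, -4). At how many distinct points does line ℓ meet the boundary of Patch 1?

1

The segment meets the boundary at (7.286,0).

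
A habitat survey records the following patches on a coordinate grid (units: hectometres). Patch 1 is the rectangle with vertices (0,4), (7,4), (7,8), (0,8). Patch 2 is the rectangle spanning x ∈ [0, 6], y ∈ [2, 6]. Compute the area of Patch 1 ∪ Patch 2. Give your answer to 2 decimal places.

By inclusion–exclusion:
Individual areas: |Patch 1| = 28, |Patch 2| = 24.
|Patch 1∩Patch 2|: x∈[0,6], y∈[4,6] → 6·2 = 12.
|Patch 1 ∪ Patch 2| = 52 − 12 = 40.00.

40.00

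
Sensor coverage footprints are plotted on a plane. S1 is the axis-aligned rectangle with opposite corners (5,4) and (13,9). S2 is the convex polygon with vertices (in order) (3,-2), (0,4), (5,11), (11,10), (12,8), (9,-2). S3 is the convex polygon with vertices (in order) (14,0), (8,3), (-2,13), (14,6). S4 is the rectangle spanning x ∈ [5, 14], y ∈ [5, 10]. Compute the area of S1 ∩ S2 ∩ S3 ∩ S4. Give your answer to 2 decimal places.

21.16

The intersection is the polygon with vertices (7.143,9), (11.702,7.005), (11.1,5), (6,5), (5,6), (5,9).
By the shoelace formula its area is 21.16.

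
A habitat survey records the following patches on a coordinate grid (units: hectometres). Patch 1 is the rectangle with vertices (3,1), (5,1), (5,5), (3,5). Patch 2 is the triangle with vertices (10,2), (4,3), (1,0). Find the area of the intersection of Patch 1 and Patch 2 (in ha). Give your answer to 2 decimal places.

3.42

The intersection is the polygon with vertices (5,1), (3,1), (3,2), (4,3), (5,2.833).
By the shoelace formula its area is 3.42.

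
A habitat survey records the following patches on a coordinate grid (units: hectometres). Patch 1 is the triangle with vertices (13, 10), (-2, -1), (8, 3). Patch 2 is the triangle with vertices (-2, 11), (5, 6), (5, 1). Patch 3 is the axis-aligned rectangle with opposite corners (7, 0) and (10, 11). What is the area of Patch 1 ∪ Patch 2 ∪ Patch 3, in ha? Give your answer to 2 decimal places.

By inclusion–exclusion:
Individual areas: |Patch 1| = 25, |Patch 2| = 17.5, |Patch 3| = 33.
|Patch 1∩Patch 2| = 2.0956.
|Patch 1∩Patch 3| = 8.5.
|Patch 2∩Patch 3| = 0.
|Patch 1∩Patch 2∩Patch 3| = 0.
|Patch 1 ∪ Patch 2 ∪ Patch 3| = 75.5 − 10.5956 + 0 = 64.90.

64.90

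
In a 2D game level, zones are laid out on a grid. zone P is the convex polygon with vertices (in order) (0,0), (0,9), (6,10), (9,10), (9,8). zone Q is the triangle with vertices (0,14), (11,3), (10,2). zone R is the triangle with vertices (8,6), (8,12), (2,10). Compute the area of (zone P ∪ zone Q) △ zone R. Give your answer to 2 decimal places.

54.38

|zone P ∪ zone Q| = 58.6005.
|(zone P ∪ zone Q) ∩ zone R| = 11.1093.
|(zone P ∪ zone Q) △ zone R| = 58.6005 + 18 − 22.2185 = 54.38.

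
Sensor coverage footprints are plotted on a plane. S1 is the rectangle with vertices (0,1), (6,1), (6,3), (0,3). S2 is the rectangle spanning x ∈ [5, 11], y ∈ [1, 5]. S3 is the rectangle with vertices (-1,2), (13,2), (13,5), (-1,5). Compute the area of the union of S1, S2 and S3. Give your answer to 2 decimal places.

53.00

By inclusion–exclusion:
Individual areas: |S1| = 12, |S2| = 24, |S3| = 42.
|S1∩S2|: x∈[5,6], y∈[1,3] → 1·2 = 2.
|S1∩S3|: x∈[0,6], y∈[2,3] → 6·1 = 6.
|S2∩S3|: x∈[5,11], y∈[2,5] → 6·3 = 18.
|S1∩S2∩S3| = 1.
|S1 ∪ S2 ∪ S3| = 78 − 26 + 1 = 53.00.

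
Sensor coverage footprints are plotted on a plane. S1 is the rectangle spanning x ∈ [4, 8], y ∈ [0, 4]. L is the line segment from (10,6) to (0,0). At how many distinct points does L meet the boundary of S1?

The segment meets the boundary at (4,2.4), (6.667,4).

2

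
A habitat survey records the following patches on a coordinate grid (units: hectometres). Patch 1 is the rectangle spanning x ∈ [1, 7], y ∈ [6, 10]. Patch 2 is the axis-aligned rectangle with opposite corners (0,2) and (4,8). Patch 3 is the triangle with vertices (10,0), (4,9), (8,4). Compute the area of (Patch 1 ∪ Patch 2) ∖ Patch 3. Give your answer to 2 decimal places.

|Patch 1 ∪ Patch 2| = 42.
|(Patch 1 ∪ Patch 2) ∩ Patch 3| = 0.6.
|(Patch 1 ∪ Patch 2) ∖ Patch 3| = 42 − 0.6 = 41.40.

41.40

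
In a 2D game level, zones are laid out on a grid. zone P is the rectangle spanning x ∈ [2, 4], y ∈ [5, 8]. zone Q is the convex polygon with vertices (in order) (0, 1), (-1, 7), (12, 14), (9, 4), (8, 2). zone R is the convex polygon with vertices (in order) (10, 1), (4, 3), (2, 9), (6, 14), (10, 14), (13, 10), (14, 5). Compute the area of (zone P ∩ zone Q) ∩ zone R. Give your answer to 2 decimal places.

3.50

The region (zone P ∩ zone Q) ∩ zone R is the polygon with vertices (4,8), (4,5), (3.333,5), (2.333,8).
By the shoelace formula its area is 3.50.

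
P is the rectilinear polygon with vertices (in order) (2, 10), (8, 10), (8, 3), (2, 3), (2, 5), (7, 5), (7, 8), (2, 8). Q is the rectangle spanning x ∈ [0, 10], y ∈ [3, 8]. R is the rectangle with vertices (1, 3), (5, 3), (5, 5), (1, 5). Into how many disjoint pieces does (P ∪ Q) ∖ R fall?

1

(P ∪ Q) ∖ R is a single connected region.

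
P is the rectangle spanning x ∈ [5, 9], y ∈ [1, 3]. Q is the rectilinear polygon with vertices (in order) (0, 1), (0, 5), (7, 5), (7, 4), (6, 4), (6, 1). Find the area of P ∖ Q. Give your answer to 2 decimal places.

|P| = 8, |P∩Q| = 2.
|P ∖ Q| = |P| − |P∩Q| = 8 − 2 = 6.00.

6.00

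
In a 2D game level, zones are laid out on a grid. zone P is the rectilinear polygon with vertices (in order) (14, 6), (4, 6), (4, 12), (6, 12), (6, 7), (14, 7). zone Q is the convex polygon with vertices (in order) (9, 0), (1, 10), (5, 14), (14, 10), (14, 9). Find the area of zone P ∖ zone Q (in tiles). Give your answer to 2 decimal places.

|zone P| = 20, |zone P∩zone Q| = 18.5861.
|zone P ∖ zone Q| = |zone P| − |zone P∩zone Q| = 20 − 18.5861 = 1.41.

1.41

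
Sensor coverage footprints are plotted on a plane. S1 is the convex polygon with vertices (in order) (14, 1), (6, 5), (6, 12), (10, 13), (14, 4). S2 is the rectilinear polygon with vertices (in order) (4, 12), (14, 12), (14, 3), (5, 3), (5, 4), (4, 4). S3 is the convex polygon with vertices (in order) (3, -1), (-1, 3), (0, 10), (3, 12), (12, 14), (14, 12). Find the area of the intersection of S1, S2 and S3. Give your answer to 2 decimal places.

31.13

The intersection is the polygon with vertices (6,12), (10.444,12), (11.669,9.245), (7.46,4.27), (6,5).
By the shoelace formula its area is 31.13.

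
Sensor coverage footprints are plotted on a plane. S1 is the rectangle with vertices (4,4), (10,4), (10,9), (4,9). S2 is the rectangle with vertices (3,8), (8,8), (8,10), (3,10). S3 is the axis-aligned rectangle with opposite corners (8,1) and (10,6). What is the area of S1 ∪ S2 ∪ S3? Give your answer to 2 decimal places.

By inclusion–exclusion:
Individual areas: |S1| = 30, |S2| = 10, |S3| = 10.
|S1∩S2|: x∈[4,8], y∈[8,9] → 4·1 = 4.
|S1∩S3|: x∈[8,10], y∈[4,6] → 2·2 = 4.
|S2∩S3| = 0 (no overlap).
|S1∩S2∩S3| = 0.
|S1 ∪ S2 ∪ S3| = 50 − 8 + 0 = 42.00.

42.00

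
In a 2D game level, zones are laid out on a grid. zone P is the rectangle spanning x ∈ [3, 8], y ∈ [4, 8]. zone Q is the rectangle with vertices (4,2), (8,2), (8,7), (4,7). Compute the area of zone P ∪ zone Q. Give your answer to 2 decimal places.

28.00

By inclusion–exclusion:
Individual areas: |zone P| = 20, |zone Q| = 20.
|zone P∩zone Q|: x∈[4,8], y∈[4,7] → 4·3 = 12.
|zone P ∪ zone Q| = 40 − 12 = 28.00.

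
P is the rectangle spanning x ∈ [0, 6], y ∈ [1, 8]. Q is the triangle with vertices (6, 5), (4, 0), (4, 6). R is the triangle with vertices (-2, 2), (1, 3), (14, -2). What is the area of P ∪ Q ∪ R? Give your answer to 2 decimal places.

By inclusion–exclusion:
Individual areas: |P| = 42, |Q| = 6, |R| = 14.
|P∩Q| = 5.8.
|P∩R| = 6.5256.
|Q∩R| = 0.5453.
|P∩Q∩R| = 0.3908.
|P ∪ Q ∪ R| = 62 − 12.871 + 0.3908 = 49.52.

49.52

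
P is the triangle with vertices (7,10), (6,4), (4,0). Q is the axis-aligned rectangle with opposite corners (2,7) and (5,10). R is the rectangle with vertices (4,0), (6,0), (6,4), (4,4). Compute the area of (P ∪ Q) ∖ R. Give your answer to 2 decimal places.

11.40

|P ∪ Q| = 13.
|(P ∪ Q) ∩ R| = 1.6.
|(P ∪ Q) ∖ R| = 13 − 1.6 = 11.40.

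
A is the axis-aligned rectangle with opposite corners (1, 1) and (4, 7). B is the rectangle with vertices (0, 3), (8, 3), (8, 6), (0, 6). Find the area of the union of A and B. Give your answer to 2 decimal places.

By inclusion–exclusion:
Individual areas: |A| = 18, |B| = 24.
|A∩B|: x∈[1,4], y∈[3,6] → 3·3 = 9.
|A ∪ B| = 42 − 9 = 33.00.

33.00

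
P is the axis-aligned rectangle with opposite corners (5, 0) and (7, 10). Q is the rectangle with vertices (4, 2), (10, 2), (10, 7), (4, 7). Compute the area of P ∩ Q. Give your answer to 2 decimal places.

10.00

|P∩Q|: x∈[5,7], y∈[2,7] → 2·5 = 10.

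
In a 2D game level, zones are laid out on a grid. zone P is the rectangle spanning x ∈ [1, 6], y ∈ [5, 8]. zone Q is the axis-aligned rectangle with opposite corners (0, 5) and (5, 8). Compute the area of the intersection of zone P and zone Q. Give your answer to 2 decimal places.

|zone P∩zone Q|: x∈[1,5], y∈[5,8] → 4·3 = 12.

12.00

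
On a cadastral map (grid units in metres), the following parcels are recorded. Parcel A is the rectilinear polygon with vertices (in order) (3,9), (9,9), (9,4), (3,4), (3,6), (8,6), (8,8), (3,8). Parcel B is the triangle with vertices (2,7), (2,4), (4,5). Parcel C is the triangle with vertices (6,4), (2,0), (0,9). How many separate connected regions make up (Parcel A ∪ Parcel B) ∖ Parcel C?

1

(Parcel A ∪ Parcel B) ∖ Parcel C is a single connected region.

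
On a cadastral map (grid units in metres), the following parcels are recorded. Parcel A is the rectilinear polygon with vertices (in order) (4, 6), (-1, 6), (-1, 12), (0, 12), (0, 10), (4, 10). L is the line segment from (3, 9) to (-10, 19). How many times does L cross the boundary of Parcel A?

3

The segment meets the boundary at (-0.9,12), (0,11.308), (1.7,10).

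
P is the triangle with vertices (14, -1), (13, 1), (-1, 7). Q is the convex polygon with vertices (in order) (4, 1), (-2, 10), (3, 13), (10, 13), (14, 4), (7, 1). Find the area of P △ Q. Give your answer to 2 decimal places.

128.93

|P| = 11, |Q| = 129, |P∩Q| = 5.534.
|P △ Q| = |P| + |Q| − 2·|P∩Q| = 11 + 129 − 11.068 = 128.93.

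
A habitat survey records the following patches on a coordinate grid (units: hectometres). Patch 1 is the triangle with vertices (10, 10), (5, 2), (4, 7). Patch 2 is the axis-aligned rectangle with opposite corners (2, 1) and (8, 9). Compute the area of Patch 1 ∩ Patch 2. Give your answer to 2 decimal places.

The intersection is the polygon with vertices (5,2), (4,7), (8,9), (8,6.8).
By the shoelace formula its area is 14.30.

14.30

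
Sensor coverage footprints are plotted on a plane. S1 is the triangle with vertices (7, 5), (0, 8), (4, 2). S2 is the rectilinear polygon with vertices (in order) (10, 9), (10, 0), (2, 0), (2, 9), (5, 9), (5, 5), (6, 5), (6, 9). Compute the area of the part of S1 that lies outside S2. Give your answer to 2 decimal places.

|S1| = 15, |S1∩S2| = 12.2143.
|S1 ∖ S2| = |S1| − |S1∩S2| = 15 − 12.2143 = 2.79.

2.79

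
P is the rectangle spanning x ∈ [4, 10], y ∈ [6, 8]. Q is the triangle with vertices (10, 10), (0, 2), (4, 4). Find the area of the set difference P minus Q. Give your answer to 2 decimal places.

|P| = 12, |P∩Q| = 1.5.
|P ∖ Q| = |P| − |P∩Q| = 12 − 1.5 = 10.50.

10.50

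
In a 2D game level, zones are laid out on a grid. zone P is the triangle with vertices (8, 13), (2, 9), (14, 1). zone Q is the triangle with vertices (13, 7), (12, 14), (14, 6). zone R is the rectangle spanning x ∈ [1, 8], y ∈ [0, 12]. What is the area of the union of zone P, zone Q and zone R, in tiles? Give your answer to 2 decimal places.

By inclusion–exclusion:
Individual areas: |zone P| = 48, |zone Q| = 3, |zone R| = 84.
|zone P∩zone Q| = 0.
|zone P∩zone R| = 23.25.
|zone Q∩zone R| = 0.
|zone P∩zone Q∩zone R| = 0.
|zone P ∪ zone Q ∪ zone R| = 135 − 23.25 + 0 = 111.75.

111.75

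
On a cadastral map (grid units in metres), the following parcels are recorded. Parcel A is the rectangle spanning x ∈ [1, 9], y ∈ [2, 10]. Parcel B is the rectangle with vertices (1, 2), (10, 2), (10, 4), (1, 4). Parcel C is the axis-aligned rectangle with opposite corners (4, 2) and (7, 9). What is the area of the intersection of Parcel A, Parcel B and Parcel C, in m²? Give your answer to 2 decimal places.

6.00

The intersection is the polygon with vertices (4,2), (4,4), (7,4), (7,2).
By the shoelace formula its area is 6.00.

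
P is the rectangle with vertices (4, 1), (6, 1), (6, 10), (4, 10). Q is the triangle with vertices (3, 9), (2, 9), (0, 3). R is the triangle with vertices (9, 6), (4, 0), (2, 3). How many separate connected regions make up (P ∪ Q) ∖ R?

3

(P ∪ Q) ∖ R splits into 3 disjoint pieces (area 0.8167, area 11.4286, area 3).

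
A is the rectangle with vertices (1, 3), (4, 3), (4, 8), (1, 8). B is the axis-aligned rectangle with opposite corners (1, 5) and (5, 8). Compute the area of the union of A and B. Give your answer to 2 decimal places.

By inclusion–exclusion:
Individual areas: |A| = 15, |B| = 12.
|A∩B|: x∈[1,4], y∈[5,8] → 3·3 = 9.
|A ∪ B| = 27 − 9 = 18.00.

18.00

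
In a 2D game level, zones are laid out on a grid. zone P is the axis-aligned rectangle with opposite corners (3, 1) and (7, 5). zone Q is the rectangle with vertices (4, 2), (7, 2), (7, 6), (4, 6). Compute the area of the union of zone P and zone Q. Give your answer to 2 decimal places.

By inclusion–exclusion:
Individual areas: |zone P| = 16, |zone Q| = 12.
|zone P∩zone Q|: x∈[4,7], y∈[2,5] → 3·3 = 9.
|zone P ∪ zone Q| = 28 − 9 = 19.00.

19.00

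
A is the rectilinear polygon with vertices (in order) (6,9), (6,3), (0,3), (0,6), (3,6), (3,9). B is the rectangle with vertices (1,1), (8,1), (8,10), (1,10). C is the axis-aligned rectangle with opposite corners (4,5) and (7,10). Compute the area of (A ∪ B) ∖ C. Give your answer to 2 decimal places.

|A ∪ B| = 66.
|(A ∪ B) ∩ C| = 15.
|(A ∪ B) ∖ C| = 66 − 15 = 51.00.

51.00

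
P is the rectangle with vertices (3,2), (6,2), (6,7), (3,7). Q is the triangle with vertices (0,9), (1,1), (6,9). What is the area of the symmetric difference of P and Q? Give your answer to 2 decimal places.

34.10

|P| = 15, |Q| = 24, |P∩Q| = 2.45.
|P △ Q| = |P| + |Q| − 2·|P∩Q| = 15 + 24 − 4.9 = 34.10.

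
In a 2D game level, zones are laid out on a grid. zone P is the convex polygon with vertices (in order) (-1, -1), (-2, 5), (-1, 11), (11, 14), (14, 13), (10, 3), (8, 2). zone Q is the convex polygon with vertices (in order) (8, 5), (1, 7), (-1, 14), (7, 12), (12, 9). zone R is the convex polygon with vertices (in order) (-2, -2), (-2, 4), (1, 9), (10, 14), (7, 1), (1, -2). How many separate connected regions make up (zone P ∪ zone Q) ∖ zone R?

2

(zone P ∪ zone Q) ∖ zone R splits into 2 disjoint pieces (area 28.9621, area 38.0896).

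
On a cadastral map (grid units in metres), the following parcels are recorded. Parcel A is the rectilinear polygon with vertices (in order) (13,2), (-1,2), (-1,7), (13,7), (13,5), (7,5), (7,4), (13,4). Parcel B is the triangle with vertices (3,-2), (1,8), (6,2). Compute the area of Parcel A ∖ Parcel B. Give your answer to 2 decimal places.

|Parcel A| = 64, |Parcel A∩Parcel B| = 11.0833.
|Parcel A ∖ Parcel B| = |Parcel A| − |Parcel A∩Parcel B| = 64 − 11.0833 = 52.92.

52.92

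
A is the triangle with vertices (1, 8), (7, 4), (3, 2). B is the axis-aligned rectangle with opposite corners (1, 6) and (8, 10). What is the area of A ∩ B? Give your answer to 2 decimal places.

2.33

The intersection is the polygon with vertices (4,6), (1.667,6), (1,8).
By the shoelace formula its area is 2.33.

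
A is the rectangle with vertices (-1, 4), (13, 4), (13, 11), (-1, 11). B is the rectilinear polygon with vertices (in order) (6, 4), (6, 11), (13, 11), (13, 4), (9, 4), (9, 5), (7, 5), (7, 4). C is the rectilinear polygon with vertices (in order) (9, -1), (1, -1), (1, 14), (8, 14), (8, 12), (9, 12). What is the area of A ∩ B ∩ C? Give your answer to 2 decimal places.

19.00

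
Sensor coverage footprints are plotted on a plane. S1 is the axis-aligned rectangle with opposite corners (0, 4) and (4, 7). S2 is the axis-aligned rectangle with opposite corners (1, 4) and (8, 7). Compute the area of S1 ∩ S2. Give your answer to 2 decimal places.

|S1∩S2|: x∈[1,4], y∈[4,7] → 3·3 = 9.

9.00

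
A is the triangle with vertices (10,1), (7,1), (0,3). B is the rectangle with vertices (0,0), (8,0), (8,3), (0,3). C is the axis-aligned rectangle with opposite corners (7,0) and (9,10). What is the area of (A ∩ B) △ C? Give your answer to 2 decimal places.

21.60

|A ∩ B| = 2.6.
|(A ∩ B) ∩ C| = 0.5.
|(A ∩ B) △ C| = 2.6 + 20 − 1 = 21.60.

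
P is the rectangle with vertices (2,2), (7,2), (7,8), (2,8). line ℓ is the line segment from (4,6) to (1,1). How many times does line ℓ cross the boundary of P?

1

The segment meets the boundary at (2,2.667).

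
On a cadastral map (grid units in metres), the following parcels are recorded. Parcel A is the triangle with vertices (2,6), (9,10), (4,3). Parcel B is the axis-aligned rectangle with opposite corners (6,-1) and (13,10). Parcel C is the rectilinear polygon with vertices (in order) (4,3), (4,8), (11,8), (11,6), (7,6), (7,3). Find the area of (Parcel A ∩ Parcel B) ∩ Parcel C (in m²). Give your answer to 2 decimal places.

1.73

The region (Parcel A ∩ Parcel B) ∩ Parcel C is the polygon with vertices (6,5.8), (6,8), (7.571,8).
By the shoelace formula its area is 1.73.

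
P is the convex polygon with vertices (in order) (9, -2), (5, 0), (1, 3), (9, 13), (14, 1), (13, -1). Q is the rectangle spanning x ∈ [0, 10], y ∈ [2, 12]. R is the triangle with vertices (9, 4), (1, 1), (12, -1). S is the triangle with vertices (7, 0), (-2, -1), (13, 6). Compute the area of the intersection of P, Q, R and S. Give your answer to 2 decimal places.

The intersection is the polygon with vertices (4.429,2), (7.545,3.454), (9,4), (9.75,2.75), (9,2).
By the shoelace formula its area is 5.53.

5.53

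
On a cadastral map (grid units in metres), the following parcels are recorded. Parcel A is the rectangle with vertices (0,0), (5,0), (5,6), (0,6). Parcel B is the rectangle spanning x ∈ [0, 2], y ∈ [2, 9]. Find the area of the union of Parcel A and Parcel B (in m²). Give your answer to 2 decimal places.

36.00

By inclusion–exclusion:
Individual areas: |Parcel A| = 30, |Parcel B| = 14.
|Parcel A∩Parcel B|: x∈[0,2], y∈[2,6] → 2·4 = 8.
|Parcel A ∪ Parcel B| = 44 − 8 = 36.00.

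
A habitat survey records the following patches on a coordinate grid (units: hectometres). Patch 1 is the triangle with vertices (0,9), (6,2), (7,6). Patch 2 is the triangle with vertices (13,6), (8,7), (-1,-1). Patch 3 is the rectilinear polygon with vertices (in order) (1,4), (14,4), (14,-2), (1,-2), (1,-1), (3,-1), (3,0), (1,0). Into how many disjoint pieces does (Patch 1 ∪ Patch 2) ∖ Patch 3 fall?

2

(Patch 1 ∪ Patch 2) ∖ Patch 3 splits into 2 disjoint pieces (area 24.846, area 0.7778).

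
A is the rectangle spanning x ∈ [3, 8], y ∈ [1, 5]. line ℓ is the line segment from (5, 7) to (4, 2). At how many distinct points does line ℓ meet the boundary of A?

The segment meets the boundary at (4.6,5).

1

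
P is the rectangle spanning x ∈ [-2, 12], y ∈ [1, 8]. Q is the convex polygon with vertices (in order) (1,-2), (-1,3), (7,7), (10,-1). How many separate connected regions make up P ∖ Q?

P ∖ Q is a single connected region.

1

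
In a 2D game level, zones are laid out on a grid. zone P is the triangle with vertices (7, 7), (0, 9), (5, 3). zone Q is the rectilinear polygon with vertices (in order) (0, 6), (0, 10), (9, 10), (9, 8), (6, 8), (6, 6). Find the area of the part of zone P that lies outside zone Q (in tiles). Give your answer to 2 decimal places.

|zone P| = 16, |zone P∩zone Q| = 9.1071.
|zone P ∖ zone Q| = |zone P| − |zone P∩zone Q| = 16 − 9.1071 = 6.89.

6.89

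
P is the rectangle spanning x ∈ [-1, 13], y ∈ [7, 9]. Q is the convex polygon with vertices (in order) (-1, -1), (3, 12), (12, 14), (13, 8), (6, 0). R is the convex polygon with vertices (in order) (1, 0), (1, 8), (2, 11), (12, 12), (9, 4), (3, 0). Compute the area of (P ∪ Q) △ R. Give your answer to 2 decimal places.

46.67

|P ∪ Q| = 131.5593.
|(P ∪ Q) ∩ R| = 86.6932.
|(P ∪ Q) △ R| = 131.5593 + 88.5 − 173.3864 = 46.67.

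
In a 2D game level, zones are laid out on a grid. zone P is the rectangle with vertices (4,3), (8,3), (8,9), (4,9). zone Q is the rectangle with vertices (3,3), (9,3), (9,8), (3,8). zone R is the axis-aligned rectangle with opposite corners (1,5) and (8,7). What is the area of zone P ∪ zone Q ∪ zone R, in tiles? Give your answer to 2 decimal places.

38.00

By inclusion–exclusion:
Individual areas: |zone P| = 24, |zone Q| = 30, |zone R| = 14.
|zone P∩zone Q|: x∈[4,8], y∈[3,8] → 4·5 = 20.
|zone P∩zone R|: x∈[4,8], y∈[5,7] → 4·2 = 8.
|zone Q∩zone R|: x∈[3,8], y∈[5,7] → 5·2 = 10.
|zone P∩zone Q∩zone R| = 8.
|zone P ∪ zone Q ∪ zone R| = 68 − 38 + 8 = 38.00.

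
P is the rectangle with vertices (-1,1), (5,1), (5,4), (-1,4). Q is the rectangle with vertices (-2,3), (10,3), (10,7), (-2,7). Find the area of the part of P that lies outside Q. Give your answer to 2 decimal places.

12.00

|P∩Q|: x∈[-1,5], y∈[3,4] → 6·1 = 6.
|P| = 18.
|P ∖ Q| = |P| − |P∩Q| = 18 − 6 = 12.00.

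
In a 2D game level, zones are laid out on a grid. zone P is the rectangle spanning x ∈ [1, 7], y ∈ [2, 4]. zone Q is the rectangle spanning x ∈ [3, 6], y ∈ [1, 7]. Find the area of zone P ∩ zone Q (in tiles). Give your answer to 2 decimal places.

6.00

|zone P∩zone Q|: x∈[3,6], y∈[2,4] → 3·2 = 6.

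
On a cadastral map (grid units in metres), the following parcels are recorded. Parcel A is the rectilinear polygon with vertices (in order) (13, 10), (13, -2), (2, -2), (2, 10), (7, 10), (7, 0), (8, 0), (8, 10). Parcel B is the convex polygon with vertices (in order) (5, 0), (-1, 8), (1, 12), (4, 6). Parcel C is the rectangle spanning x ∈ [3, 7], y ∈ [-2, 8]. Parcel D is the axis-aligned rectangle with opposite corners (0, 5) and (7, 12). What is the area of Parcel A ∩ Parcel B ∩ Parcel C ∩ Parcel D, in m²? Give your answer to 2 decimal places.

The intersection is the polygon with vertices (4.167,5), (3,5), (3,8), (4,6).
By the shoelace formula its area is 2.08.

2.08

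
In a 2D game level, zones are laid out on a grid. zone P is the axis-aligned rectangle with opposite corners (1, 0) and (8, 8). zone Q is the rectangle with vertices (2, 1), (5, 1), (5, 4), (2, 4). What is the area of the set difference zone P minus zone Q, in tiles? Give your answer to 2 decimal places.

47.00

|zone P∩zone Q|: x∈[2,5], y∈[1,4] → 3·3 = 9.
|zone P| = 56.
|zone P ∖ zone Q| = |zone P| − |zone P∩zone Q| = 56 − 9 = 47.00.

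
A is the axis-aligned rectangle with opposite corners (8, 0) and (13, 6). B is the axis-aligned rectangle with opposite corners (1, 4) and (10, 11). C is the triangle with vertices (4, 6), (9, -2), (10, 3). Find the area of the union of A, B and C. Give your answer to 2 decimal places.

By inclusion–exclusion:
Individual areas: |A| = 30, |B| = 63, |C| = 16.5.
|A∩B|: x∈[8,10], y∈[4,6] → 2·2 = 4.
|A∩C| = 6.1.
|B∩C| = 2.75.
|A∩B∩C| = 0.
|A ∪ B ∪ C| = 109.5 − 12.85 + 0 = 96.65.

96.65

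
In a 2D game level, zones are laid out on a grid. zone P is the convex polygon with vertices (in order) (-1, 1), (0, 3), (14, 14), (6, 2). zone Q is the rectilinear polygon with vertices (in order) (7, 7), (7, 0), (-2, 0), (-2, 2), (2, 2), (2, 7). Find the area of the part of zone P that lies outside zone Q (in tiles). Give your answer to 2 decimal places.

22.75

|zone P| = 46.5, |zone P∩zone Q| = 23.7468.
|zone P ∖ zone Q| = |zone P| − |zone P∩zone Q| = 46.5 − 23.7468 = 22.75.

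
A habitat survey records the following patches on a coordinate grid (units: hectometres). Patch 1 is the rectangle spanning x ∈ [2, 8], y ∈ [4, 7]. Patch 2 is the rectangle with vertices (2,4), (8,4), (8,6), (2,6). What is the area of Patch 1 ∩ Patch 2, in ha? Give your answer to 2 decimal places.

12.00

|Patch 1∩Patch 2|: x∈[2,8], y∈[4,6] → 6·2 = 12.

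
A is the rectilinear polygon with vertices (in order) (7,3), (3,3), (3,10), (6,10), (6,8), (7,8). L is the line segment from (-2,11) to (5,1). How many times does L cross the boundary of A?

2

The segment meets the boundary at (3.6,3), (3,3.857).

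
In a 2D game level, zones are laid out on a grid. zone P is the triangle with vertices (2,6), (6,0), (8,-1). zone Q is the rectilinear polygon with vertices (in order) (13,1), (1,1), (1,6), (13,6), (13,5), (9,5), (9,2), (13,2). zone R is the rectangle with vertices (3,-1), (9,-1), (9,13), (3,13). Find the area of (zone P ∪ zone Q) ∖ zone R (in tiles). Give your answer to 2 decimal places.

18.00

|zone P ∪ zone Q| = 49.619.
|(zone P ∪ zone Q) ∩ zone R| = 31.619.
|(zone P ∪ zone Q) ∖ zone R| = 49.619 − 31.619 = 18.00.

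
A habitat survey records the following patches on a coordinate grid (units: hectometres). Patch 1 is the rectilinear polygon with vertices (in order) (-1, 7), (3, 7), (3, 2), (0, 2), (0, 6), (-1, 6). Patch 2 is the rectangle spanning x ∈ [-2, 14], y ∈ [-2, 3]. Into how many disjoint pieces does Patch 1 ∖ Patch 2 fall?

Patch 1 ∖ Patch 2 is a single connected region.

1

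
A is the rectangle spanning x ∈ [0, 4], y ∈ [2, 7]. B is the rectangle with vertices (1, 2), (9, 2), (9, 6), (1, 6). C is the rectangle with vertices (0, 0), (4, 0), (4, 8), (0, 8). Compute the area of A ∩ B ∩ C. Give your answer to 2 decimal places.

The intersection is the polygon with vertices (1,2), (1,6), (4,6), (4,2).
By the shoelace formula its area is 12.00.

12.00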